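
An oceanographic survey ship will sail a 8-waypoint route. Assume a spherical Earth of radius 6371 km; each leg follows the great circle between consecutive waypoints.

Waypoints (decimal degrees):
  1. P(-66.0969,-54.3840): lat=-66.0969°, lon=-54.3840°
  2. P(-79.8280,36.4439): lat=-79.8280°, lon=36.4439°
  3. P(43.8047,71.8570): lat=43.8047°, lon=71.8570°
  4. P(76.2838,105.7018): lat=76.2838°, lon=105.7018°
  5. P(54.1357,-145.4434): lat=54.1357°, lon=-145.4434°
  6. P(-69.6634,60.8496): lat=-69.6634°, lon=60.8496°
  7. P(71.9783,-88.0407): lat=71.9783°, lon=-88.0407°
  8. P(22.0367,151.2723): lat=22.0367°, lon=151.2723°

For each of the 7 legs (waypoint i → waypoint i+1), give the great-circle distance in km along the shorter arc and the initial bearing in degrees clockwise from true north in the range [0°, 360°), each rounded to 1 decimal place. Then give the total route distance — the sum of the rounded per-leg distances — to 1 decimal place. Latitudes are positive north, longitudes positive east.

Leg 1: dist=2890.6 km, bearing=156.2°
Leg 2: dist=13929.5 km, bearing=30.8°
Leg 3: dist=3942.2 km, bearing=13.2°
Leg 4: dist=4677.3 km, bearing=55.8°
Leg 5: dist=17842.9 km, bearing=207.4°
Leg 6: dist=18863.9 km, bearing=297.2°
Leg 7: dist=8656.7 km, bearing=305.4°
Total: 70803.1 km

Leg 1: φ1=-1.1536085, φ2=-1.3932614, Δφ=-0.2396529, Δλ=1.5852459 rad; a=sin²(Δφ/2)+cosφ1·cosφ2·sin²(Δλ/2)=0.0505858943; c=2·atan2(√a, √(1-a))=0.453707663; dist=6371·c=2890.572 ≈ 2890.6 km; running total=2890.6 km
Leg 1 bearing: y=sinΔλ·cosφ2=0.17658531, x=cosφ1·sinφ2-sinφ1·cosφ2·cosΔλ=-0.40115517; θ=atan2(y, x)=156.2413° ≈ 156.2°
Leg 2: φ1=-1.3932614, φ2=0.7645362, Δφ=2.1577977, Δλ=0.6180752 rad; a=sin²(Δφ/2)+cosφ1·cosφ2·sin²(Δλ/2)=0.7887233478; c=2·atan2(√a, √(1-a))=2.186394138; dist=6371·c=13929.517 ≈ 13929.5 km; running total=16820.1 km
Leg 2 bearing: y=sinΔλ·cosφ2=0.41820371, x=cosφ1·sinφ2-sinφ1·cosφ2·cosΔλ=0.70118540; θ=atan2(y, x)=30.8129° ≈ 30.8°
Leg 3: φ1=0.7645362, φ2=1.3314035, Δφ=0.5668672, Δλ=0.5907032 rad; a=sin²(Δφ/2)+cosφ1·cosφ2·sin²(Δλ/2)=0.0927049519; c=2·atan2(√a, √(1-a))=0.618774168; dist=6371·c=3942.210 ≈ 3942.2 km; running total=20762.3 km
Leg 3 bearing: y=sinΔλ·cosφ2=0.13205886, x=cosφ1·sinφ2-sinφ1·cosφ2·cosΔλ=0.56480389; θ=atan2(y, x)=13.1601° ≈ 13.2°
Leg 4: φ1=1.3314035, φ2=0.9448462, Δφ=-0.3865573, Δλ=-4.3833106 rad; a=sin²(Δφ/2)+cosφ1·cosφ2·sin²(Δλ/2)=0.1287990463; c=2·atan2(√a, √(1-a))=0.734147876; dist=6371·c=4677.256 ≈ 4677.3 km; running total=25439.6 km
Leg 4 bearing: y=sinΔλ·cosφ2=0.55443022, x=cosφ1·sinφ2-sinφ1·cosφ2·cosΔλ=0.37609379; θ=atan2(y, x)=55.8493° ≈ 55.8°
Leg 5: φ1=0.9448462, φ2=-1.2158557, Δφ=-2.1607019, Δλ=3.6004921 rad; a=sin²(Δφ/2)+cosφ1·cosφ2·sin²(Δλ/2)=0.9712179192; c=2·atan2(√a, √(1-a))=2.800637902; dist=6371·c=17842.864 ≈ 17842.9 km; running total=43282.5 km
Leg 5 bearing: y=sinΔλ·cosφ2=-0.15394455, x=cosφ1·sinφ2-sinφ1·cosφ2·cosΔλ=-0.29684300; θ=atan2(y, x)=-152.5885° <0 so +360° → 207.4115° ≈ 207.4°
Leg 6: φ1=-1.2158557, φ2=1.2562583, Δφ=2.4721140, Δλ=-2.5986260 rad; a=sin²(Δφ/2)+cosφ1·cosφ2·sin²(Δλ/2)=0.9918602293; c=2·atan2(√a, √(1-a))=2.960905605; dist=6371·c=18863.930 ≈ 18863.9 km; running total=62146.4 km
Leg 6 bearing: y=sinΔλ·cosφ2=-0.15984847, x=cosφ1·sinφ2-sinφ1·cosφ2·cosΔλ=0.08211289; θ=atan2(y, x)=-62.8108° <0 so +360° → 297.1892° ≈ 297.2°
Leg 7: φ1=1.2562583, φ2=0.3846130, Δφ=-0.8716454, Δλ=4.1767998 rad; a=sin²(Δφ/2)+cosφ1·cosφ2·sin²(Δλ/2)=0.3947811250; c=2·atan2(√a, √(1-a))=1.358773612; dist=6371·c=8656.747 ≈ 8656.7 km; running total=70803.1 km
Leg 7 bearing: y=sinΔλ·cosφ2=-0.79714201, x=cosφ1·sinφ2-sinφ1·cosφ2·cosΔλ=0.56593335; θ=atan2(y, x)=-54.6270° <0 so +360° → 305.3730° ≈ 305.4°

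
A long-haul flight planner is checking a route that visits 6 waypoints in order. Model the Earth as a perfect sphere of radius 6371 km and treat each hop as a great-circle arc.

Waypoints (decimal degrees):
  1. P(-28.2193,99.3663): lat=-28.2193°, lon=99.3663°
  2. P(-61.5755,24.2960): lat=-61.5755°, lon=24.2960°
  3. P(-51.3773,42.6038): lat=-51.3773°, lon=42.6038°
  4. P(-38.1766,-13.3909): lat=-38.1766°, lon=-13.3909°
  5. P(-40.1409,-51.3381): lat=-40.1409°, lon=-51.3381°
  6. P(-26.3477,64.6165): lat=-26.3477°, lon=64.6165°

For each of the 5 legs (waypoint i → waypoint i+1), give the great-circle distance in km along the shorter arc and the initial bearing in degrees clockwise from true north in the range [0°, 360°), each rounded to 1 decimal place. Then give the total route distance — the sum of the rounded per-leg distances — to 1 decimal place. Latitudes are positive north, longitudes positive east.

Leg 1: φ1=-0.4925197, φ2=-1.0746952, Δφ=-0.5821755, Δλ=-1.3102239 rad; a=sin²(Δφ/2)+cosφ1·cosφ2·sin²(Δλ/2)=0.2380492472; c=2·atan2(√a, √(1-a))=1.019371373; dist=6371·c=6494.415 ≈ 6494.4 km; running total=6494.4 km
Leg 1 bearing: y=sinΔλ·cosφ2=-0.45993180, x=cosφ1·sinφ2-sinφ1·cosφ2·cosΔλ=-0.71693092; θ=atan2(y, x)=-147.3187° <0 so +360° → 212.6813° ≈ 212.7°
Leg 2: φ1=-1.0746952, φ2=-0.8967030, Δφ=0.1779922, Δλ=0.3195314 rad; a=sin²(Δφ/2)+cosφ1·cosφ2·sin²(Δλ/2)=0.0154189715; c=2·atan2(√a, √(1-a))=0.248988979; dist=6371·c=1586.309 ≈ 1586.3 km; running total=8080.7 km
Leg 2 bearing: y=sinΔλ·cosφ2=0.19607137, x=cosφ1·sinφ2-sinφ1·cosφ2·cosΔλ=0.14926797; θ=atan2(y, x)=52.7182° ≈ 52.7°
Leg 3: φ1=-0.8967030, φ2=-0.6663074, Δφ=0.2303957, Δλ=-0.9772919 rad; a=sin²(Δφ/2)+cosφ1·cosφ2·sin²(Δλ/2)=0.1213409572; c=2·atan2(√a, √(1-a))=0.711599826; dist=6371·c=4533.602 ≈ 4533.6 km; running total=12614.3 km
Leg 3 bearing: y=sinΔλ·cosφ2=-0.65167355, x=cosφ1·sinφ2-sinφ1·cosφ2·cosΔλ=-0.04231897; θ=atan2(y, x)=-93.7155° <0 so +360° → 266.2845° ≈ 266.3°
Leg 4: φ1=-0.6663074, φ2=-0.7005909, Δφ=-0.0342835, Δλ=-0.6623036 rad; a=sin²(Δφ/2)+cosφ1·cosφ2·sin²(Δλ/2)=0.0638209354; c=2·atan2(√a, √(1-a))=0.510790913; dist=6371·c=3254.249 ≈ 3254.2 km; running total=15868.5 km
Leg 4 bearing: y=sinΔλ·cosφ2=-0.47009410, x=cosφ1·sinφ2-sinφ1·cosφ2·cosΔλ=-0.13417463; θ=atan2(y, x)=-105.9298° <0 so +360° → 254.0702° ≈ 254.1°
Leg 5: φ1=-0.7005909, φ2=-0.4598541, Δφ=0.2407368, Δλ=2.0237896 rad; a=sin²(Δφ/2)+cosφ1·cosφ2·sin²(Δλ/2)=0.5068506797; c=2·atan2(√a, √(1-a))=1.584498115; dist=6371·c=10094.837 ≈ 10094.8 km; running total=25963.3 km
Leg 5 bearing: y=sinΔλ·cosφ2=0.80573587, x=cosφ1·sinφ2-sinφ1·cosφ2·cosΔλ=-0.59211652; θ=atan2(y, x)=126.3113° ≈ 126.3°

Leg 1: dist=6494.4 km, bearing=212.7°
Leg 2: dist=1586.3 km, bearing=52.7°
Leg 3: dist=4533.6 km, bearing=266.3°
Leg 4: dist=3254.2 km, bearing=254.1°
Leg 5: dist=10094.8 km, bearing=126.3°
Total: 25963.3 km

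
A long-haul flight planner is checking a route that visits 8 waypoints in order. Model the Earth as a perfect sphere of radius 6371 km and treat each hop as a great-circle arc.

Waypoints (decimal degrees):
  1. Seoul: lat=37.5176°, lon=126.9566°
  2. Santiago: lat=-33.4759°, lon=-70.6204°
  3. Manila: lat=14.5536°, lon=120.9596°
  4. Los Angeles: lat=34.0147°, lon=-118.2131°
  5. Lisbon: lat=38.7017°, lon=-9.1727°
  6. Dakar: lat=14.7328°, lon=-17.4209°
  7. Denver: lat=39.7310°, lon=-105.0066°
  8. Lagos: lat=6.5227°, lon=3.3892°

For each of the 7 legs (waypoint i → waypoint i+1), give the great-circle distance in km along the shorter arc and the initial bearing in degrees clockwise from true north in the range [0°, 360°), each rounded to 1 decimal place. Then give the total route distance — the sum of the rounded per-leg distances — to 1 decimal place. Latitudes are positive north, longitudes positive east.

Leg 1: φ1=0.6548056, φ2=-0.5842647, Δφ=-1.2390703, Δλ=-3.4483692 rad; a=sin²(Δφ/2)+cosφ1·cosφ2·sin²(Δλ/2)=0.9833122432; c=2·atan2(√a, √(1-a))=2.882506421; dist=6371·c=18364.448 ≈ 18364.4 km; running total=18364.4 km
Leg 1 bearing: y=sinΔλ·cosφ2=0.25189296, x=cosφ1·sinφ2-sinφ1·cosφ2·cosΔλ=0.04676580; θ=atan2(y, x)=79.4824° ≈ 79.5°
Leg 2: φ1=-0.5842647, φ2=0.2540082, Δφ=0.8382729, Δλ=3.3437018 rad; a=sin²(Δφ/2)+cosφ1·cosφ2·sin²(Δλ/2)=0.9647629202; c=2·atan2(√a, √(1-a))=2.763921248; dist=6371·c=17608.942 ≈ 17608.9 km; running total=35973.3 km
Leg 2 bearing: y=sinΔλ·cosφ2=-0.19429495, x=cosφ1·sinφ2-sinφ1·cosφ2·cosΔλ=-0.31341854; θ=atan2(y, x)=-148.2043° <0 so +360° → 211.7957° ≈ 211.8°
Leg 3: φ1=0.2540082, φ2=0.5936685, Δφ=0.3396603, Δλ=-4.1743511 rad; a=sin²(Δφ/2)+cosφ1·cosφ2·sin²(Δλ/2)=0.6352841885; c=2·atan2(√a, √(1-a))=1.844779708; dist=6371·c=11753.092 ≈ 11753.1 km; running total=47726.4 km
Leg 3 bearing: y=sinΔλ·cosφ2=0.71178446, x=cosφ1·sinφ2-sinφ1·cosφ2·cosΔλ=0.64819413; θ=atan2(y, x)=47.6771° ≈ 47.7°
Leg 4: φ1=0.5936685, φ2=0.6754721, Δφ=0.0818036, Δλ=1.9031140 rad; a=sin²(Δφ/2)+cosφ1·cosφ2·sin²(Δλ/2)=0.4306285789; c=2·atan2(√a, √(1-a))=1.431604461; dist=6371·c=9120.752 ≈ 9120.8 km; running total=56847.2 km
Leg 4 bearing: y=sinΔλ·cosφ2=0.73771457, x=cosφ1·sinφ2-sinφ1·cosφ2·cosΔλ=0.66070238; θ=atan2(y, x)=48.1522° ≈ 48.2°
Leg 5: φ1=0.6754721, φ2=0.2571359, Δφ=-0.4183362, Δλ=-0.1439582 rad; a=sin²(Δφ/2)+cosφ1·cosφ2·sin²(Δλ/2)=0.0470205769; c=2·atan2(√a, √(1-a))=0.437157248; dist=6371·c=2785.129 ≈ 2785.1 km; running total=59632.3 km
Leg 5 bearing: y=sinΔλ·cosφ2=-0.13874485, x=cosφ1·sinφ2-sinφ1·cosφ2·cosΔλ=-0.39998554; θ=atan2(y, x)=-160.8696° <0 so +360° → 199.1304° ≈ 199.1°
Leg 6: φ1=0.2571359, φ2=0.6934368, Δφ=0.4363009, Δλ=-1.5286588 rad; a=sin²(Δφ/2)+cosφ1·cosφ2·sin²(Δλ/2)=0.4030583923; c=2·atan2(√a, √(1-a))=1.375677391; dist=6371·c=8764.441 ≈ 8764.4 km; running total=68396.7 km
Leg 6 bearing: y=sinΔλ·cosφ2=-0.76837118, x=cosφ1·sinφ2-sinφ1·cosφ2·cosΔλ=0.60993034; θ=atan2(y, x)=-51.5576° <0 so +360° → 308.4424° ≈ 308.4°
Leg 7: φ1=0.6934368, φ2=0.1138426, Δφ=-0.5795942, Δλ=1.8918636 rad; a=sin²(Δφ/2)+cosφ1·cosφ2·sin²(Δλ/2)=0.5842586608; c=2·atan2(√a, √(1-a))=1.740121612; dist=6371·c=11086.315 ≈ 11086.3 km; running total=79483.0 km
Leg 7 bearing: y=sinΔλ·cosφ2=0.94275685, x=cosφ1·sinφ2-sinφ1·cosφ2·cosΔλ=0.28776974; θ=atan2(y, x)=73.0256° ≈ 73.0°

Leg 1: dist=18364.4 km, bearing=79.5°
Leg 2: dist=17608.9 km, bearing=211.8°
Leg 3: dist=11753.1 km, bearing=47.7°
Leg 4: dist=9120.8 km, bearing=48.2°
Leg 5: dist=2785.1 km, bearing=199.1°
Leg 6: dist=8764.4 km, bearing=308.4°
Leg 7: dist=11086.3 km, bearing=73.0°
Total: 79483.0 km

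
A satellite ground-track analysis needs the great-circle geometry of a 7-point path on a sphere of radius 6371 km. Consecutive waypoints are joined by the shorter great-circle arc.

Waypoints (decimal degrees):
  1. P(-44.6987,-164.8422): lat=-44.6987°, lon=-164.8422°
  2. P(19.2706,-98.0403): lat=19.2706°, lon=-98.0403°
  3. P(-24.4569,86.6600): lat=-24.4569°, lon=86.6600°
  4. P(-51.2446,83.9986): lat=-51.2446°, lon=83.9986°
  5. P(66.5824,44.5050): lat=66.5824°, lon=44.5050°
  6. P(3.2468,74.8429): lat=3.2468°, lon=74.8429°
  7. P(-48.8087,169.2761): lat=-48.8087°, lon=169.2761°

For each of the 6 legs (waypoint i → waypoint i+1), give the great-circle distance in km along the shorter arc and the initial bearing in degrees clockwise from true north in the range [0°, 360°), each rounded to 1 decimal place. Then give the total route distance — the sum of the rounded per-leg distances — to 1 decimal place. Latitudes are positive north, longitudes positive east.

Leg 1: φ1=-0.7801395, φ2=0.3363354, Δφ=1.1164749, Δλ=1.1659131 rad; a=sin²(Δφ/2)+cosφ1·cosφ2·sin²(Δλ/2)=0.4839129686; c=2·atan2(√a, √(1-a))=1.538616710; dist=6371·c=9802.527 ≈ 9802.5 km; running total=9802.5 km
Leg 1 bearing: y=sinΔλ·cosφ2=0.86764891, x=cosφ1·sinφ2-sinφ1·cosφ2·cosΔλ=0.49613527; θ=atan2(y, x)=60.2384° ≈ 60.2°
Leg 2: φ1=0.3363354, φ2=-0.4268534, Δφ=-0.7631888, Δλ=3.2236284 rad; a=sin²(Δφ/2)+cosφ1·cosφ2·sin²(Δλ/2)=0.9965081387; c=2·atan2(√a, √(1-a))=3.023339819; dist=6371·c=19261.698 ≈ 19261.7 km; running total=29064.2 km
Leg 2 bearing: y=sinΔλ·cosφ2=-0.07459116, x=cosφ1·sinφ2-sinφ1·cosφ2·cosΔλ=-0.09140477; θ=atan2(y, x)=-140.7837° <0 so +360° → 219.2163° ≈ 219.2°
Leg 3: φ1=-0.4268534, φ2=-0.8943870, Δφ=-0.4675336, Δλ=-0.0464502 rad; a=sin²(Δφ/2)+cosφ1·cosφ2·sin²(Δλ/2)=0.0539660178; c=2·atan2(√a, √(1-a))=0.468895484; dist=6371·c=2987.333 ≈ 2987.3 km; running total=32051.5 km
Leg 3 bearing: y=sinΔλ·cosφ2=-0.02906722, x=cosφ1·sinφ2-sinφ1·cosφ2·cosΔλ=-0.45096546; θ=atan2(y, x)=-176.3121° <0 so +360° → 183.6879° ≈ 183.7°
Leg 4: φ1=-0.8943870, φ2=1.1620821, Δφ=2.0564691, Δλ=-0.6892934 rad; a=sin²(Δφ/2)+cosφ1·cosφ2·sin²(Δλ/2)=0.7618016230; c=2·atan2(√a, √(1-a))=2.121871157; dist=6371·c=13518.441 ≈ 13518.4 km; running total=45569.9 km
Leg 4 bearing: y=sinΔλ·cosφ2=-0.25276217, x=cosφ1·sinφ2-sinφ1·cosφ2·cosΔλ=0.81360367; θ=atan2(y, x)=-17.2584° <0 so +360° → 342.7416° ≈ 342.7°
Leg 5: φ1=1.1620821, φ2=0.0566674, Δφ=-1.1054148, Δλ=0.5294962 rad; a=sin²(Δφ/2)+cosφ1·cosφ2·sin²(Δλ/2)=0.3027861014; c=2·atan2(√a, √(1-a))=1.165351245; dist=6371·c=7424.453 ≈ 7424.5 km; running total=52994.4 km
Leg 5 bearing: y=sinΔλ·cosφ2=0.50428787, x=cosφ1·sinφ2-sinφ1·cosφ2·cosΔλ=-0.76819298; θ=atan2(y, x)=146.7167° ≈ 146.7°
Leg 6: φ1=0.0566674, φ2=-0.8518725, Δφ=-0.9085399, Δλ=1.6481703 rad; a=sin²(Δφ/2)+cosφ1·cosφ2·sin²(Δλ/2)=0.5467221114; c=2·atan2(√a, √(1-a))=1.664377076; dist=6371·c=10603.746 ≈ 10603.7 km; running total=63598.1 km
Leg 6 bearing: y=sinΔλ·cosφ2=0.65660483, x=cosφ1·sinφ2-sinφ1·cosφ2·cosΔλ=-0.74842386; θ=atan2(y, x)=138.7390° ≈ 138.7°

Leg 1: dist=9802.5 km, bearing=60.2°
Leg 2: dist=19261.7 km, bearing=219.2°
Leg 3: dist=2987.3 km, bearing=183.7°
Leg 4: dist=13518.4 km, bearing=342.7°
Leg 5: dist=7424.5 km, bearing=146.7°
Leg 6: dist=10603.7 km, bearing=138.7°
Total: 63598.1 km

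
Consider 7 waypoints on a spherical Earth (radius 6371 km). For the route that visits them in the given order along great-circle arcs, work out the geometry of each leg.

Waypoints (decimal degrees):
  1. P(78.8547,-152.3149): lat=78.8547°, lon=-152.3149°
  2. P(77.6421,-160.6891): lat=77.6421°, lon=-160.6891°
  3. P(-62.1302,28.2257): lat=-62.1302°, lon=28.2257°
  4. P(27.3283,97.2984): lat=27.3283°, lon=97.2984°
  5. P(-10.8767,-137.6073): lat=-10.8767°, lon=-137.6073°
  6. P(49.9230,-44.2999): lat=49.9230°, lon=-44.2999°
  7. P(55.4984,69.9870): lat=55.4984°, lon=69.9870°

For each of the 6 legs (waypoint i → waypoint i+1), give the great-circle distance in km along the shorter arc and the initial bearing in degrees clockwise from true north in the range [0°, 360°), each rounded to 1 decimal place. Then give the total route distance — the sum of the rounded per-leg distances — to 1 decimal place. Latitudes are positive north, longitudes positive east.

Leg 1: dist=232.4 km, bearing=238.7°
Leg 2: dist=18261.7 km, bearing=344.5°
Leg 3: dist=11666.8 km, bearing=59.2°
Leg 4: dist=14013.9 km, bearing=83.5°
Leg 5: dist=11166.2 km, bearing=40.8°
Leg 6: dist=6813.5 km, bearing=36.1°
Total: 62154.5 km

Leg 1: φ1=1.3762741, φ2=1.3551103, Δφ=-0.0211639, Δλ=-0.1461574 rad; a=sin²(Δφ/2)+cosφ1·cosφ2·sin²(Δλ/2)=0.0003325116; c=2·atan2(√a, √(1-a))=0.036471824; dist=6371·c=232.362 ≈ 232.4 km; running total=232.4 km
Leg 1 bearing: y=sinΔλ·cosφ2=-0.03116900, x=cosφ1·sinφ2-sinφ1·cosφ2·cosΔλ=-0.01892346; θ=atan2(y, x)=-121.2630° <0 so +360° → 238.7370° ≈ 238.7°
Leg 2: φ1=1.3551103, φ2=-1.0843766, Δφ=-2.4394868, Δλ=3.2971853 rad; a=sin²(Δφ/2)+cosφ1·cosφ2·sin²(Δλ/2)=0.9811831828; c=2·atan2(√a, √(1-a))=2.866376082; dist=6371·c=18261.682 ≈ 18261.7 km; running total=18494.1 km
Leg 2 bearing: y=sinΔλ·cosφ2=-0.07244082, x=cosφ1·sinφ2-sinφ1·cosφ2·cosΔλ=0.26192233; θ=atan2(y, x)=-15.4600° <0 so +360° → 344.5400° ≈ 344.5°
Leg 3: φ1=-1.0843766, φ2=0.4769688, Δφ=1.5613454, Δλ=1.2055460 rad; a=sin²(Δφ/2)+cosφ1·cosφ2·sin²(Δλ/2)=0.6287524868; c=2·atan2(√a, √(1-a))=1.831235535; dist=6371·c=11666.802 ≈ 11666.8 km; running total=30160.9 km
Leg 3 bearing: y=sinΔλ·cosφ2=0.82978736, x=cosφ1·sinφ2-sinφ1·cosφ2·cosΔλ=0.49512032; θ=atan2(y, x)=59.1762° ≈ 59.2°
Leg 4: φ1=0.4769688, φ2=-0.1898342, Δφ=-0.6668030, Δλ=-4.0998779 rad; a=sin²(Δφ/2)+cosφ1·cosφ2·sin²(Δλ/2)=0.7941048284; c=2·atan2(√a, √(1-a))=2.199639550; dist=6371·c=14013.904 ≈ 14013.9 km; running total=44174.8 km
Leg 4 bearing: y=sinΔλ·cosφ2=0.80350826, x=cosφ1·sinφ2-sinφ1·cosφ2·cosΔλ=0.09156348; θ=atan2(y, x)=83.4989° ≈ 83.5°
Leg 5: φ1=-0.1898342, φ2=0.8713207, Δφ=1.0611549, Δλ=1.6285213 rad; a=sin²(Δφ/2)+cosφ1·cosφ2·sin²(Δλ/2)=0.5904314422; c=2·atan2(√a, √(1-a))=1.752660061; dist=6371·c=11166.197 ≈ 11166.2 km; running total=55341.0 km
Leg 5 bearing: y=sinΔλ·cosφ2=0.64274416, x=cosφ1·sinφ2-sinφ1·cosφ2·cosΔλ=0.74442499; θ=atan2(y, x)=40.8077° ≈ 40.8°
Leg 6: φ1=0.8713207, φ2=0.9686298, Δφ=0.0973091, Δλ=1.9946827 rad; a=sin²(Δφ/2)+cosφ1·cosφ2·sin²(Δλ/2)=0.2597004632; c=2·atan2(√a, √(1-a))=1.069458602; dist=6371·c=6813.521 ≈ 6813.5 km; running total=62154.5 km
Leg 6 bearing: y=sinΔλ·cosφ2=0.51629876, x=cosφ1·sinφ2-sinφ1·cosφ2·cosΔλ=0.70884422; θ=atan2(y, x)=36.0684° ≈ 36.1°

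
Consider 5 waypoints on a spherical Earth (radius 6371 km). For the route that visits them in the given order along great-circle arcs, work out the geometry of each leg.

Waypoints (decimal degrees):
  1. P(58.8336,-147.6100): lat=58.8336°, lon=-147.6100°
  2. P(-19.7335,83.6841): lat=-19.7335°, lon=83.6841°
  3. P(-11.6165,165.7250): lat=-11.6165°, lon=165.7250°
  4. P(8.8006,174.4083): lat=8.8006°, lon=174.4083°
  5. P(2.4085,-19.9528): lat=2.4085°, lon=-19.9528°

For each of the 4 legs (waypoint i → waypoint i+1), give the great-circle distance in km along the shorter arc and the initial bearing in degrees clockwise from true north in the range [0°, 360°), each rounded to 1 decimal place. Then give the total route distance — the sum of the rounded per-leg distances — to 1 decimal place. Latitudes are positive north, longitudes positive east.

Leg 1: φ1=1.0268400, φ2=-0.3444145, Δφ=-1.3712546, Δλ=4.0368436 rad; a=sin²(Δφ/2)+cosφ1·cosφ2·sin²(Δλ/2)=0.7967639388; c=2·atan2(√a, √(1-a))=2.206231592; dist=6371·c=14055.901 ≈ 14055.9 km; running total=14055.9 km
Leg 1 bearing: y=sinΔλ·cosφ2=-0.73453769, x=cosφ1·sinφ2-sinφ1·cosφ2·cosΔλ=0.32890582; θ=atan2(y, x)=-65.8785° <0 so +360° → 294.1215° ≈ 294.1°
Leg 2: φ1=-0.3444145, φ2=-0.2027462, Δφ=0.1416684, Δλ=1.4318838 rad; a=sin²(Δφ/2)+cosφ1·cosφ2·sin²(Δλ/2)=0.4021733789; c=2·atan2(√a, √(1-a))=1.373872805; dist=6371·c=8752.944 ≈ 8752.9 km; running total=22808.8 km
Leg 2 bearing: y=sinΔλ·cosφ2=0.97008177, x=cosφ1·sinφ2-sinφ1·cosφ2·cosΔλ=-0.14373991; θ=atan2(y, x)=98.4284° ≈ 98.4°
Leg 3: φ1=-0.2027462, φ2=0.1535994, Δφ=0.3563456, Δλ=0.1515522 rad; a=sin²(Δφ/2)+cosφ1·cosφ2·sin²(Δλ/2)=0.0369585979; c=2·atan2(√a, √(1-a))=0.386901043; dist=6371·c=2464.947 ≈ 2464.9 km; running total=25273.7 km
Leg 3 bearing: y=sinΔλ·cosφ2=0.14919526, x=cosφ1·sinφ2-sinφ1·cosφ2·cosΔλ=0.34657094; θ=atan2(y, x)=23.2914° ≈ 23.3°
Leg 4: φ1=0.1535994, φ2=0.0420363, Δφ=-0.1115632, Δλ=-3.3922411 rad; a=sin²(Δφ/2)+cosφ1·cosφ2·sin²(Δλ/2)=0.9750356235; c=2·atan2(√a, √(1-a))=2.824260477; dist=6371·c=17993.363 ≈ 17993.4 km; running total=43267.1 km
Leg 4 bearing: y=sinΔλ·cosφ2=0.24781312, x=cosφ1·sinφ2-sinφ1·cosφ2·cosΔλ=0.18961351; θ=atan2(y, x)=52.5787° ≈ 52.6°

Leg 1: dist=14055.9 km, bearing=294.1°
Leg 2: dist=8752.9 km, bearing=98.4°
Leg 3: dist=2464.9 km, bearing=23.3°
Leg 4: dist=17993.4 km, bearing=52.6°
Total: 43267.1 km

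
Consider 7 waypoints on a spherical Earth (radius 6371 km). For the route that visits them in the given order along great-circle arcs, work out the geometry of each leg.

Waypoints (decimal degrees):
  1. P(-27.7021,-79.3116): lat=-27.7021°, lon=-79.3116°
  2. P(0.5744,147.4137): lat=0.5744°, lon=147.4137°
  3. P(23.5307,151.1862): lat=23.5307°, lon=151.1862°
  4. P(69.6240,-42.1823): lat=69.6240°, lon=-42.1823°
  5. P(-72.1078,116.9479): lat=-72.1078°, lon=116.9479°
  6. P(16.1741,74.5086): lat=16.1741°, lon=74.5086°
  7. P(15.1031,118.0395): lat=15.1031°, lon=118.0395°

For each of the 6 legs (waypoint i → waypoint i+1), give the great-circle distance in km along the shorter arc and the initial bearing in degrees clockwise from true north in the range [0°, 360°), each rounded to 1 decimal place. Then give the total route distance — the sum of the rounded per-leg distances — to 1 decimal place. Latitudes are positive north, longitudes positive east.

Leg 1: φ1=-0.4834929, φ2=0.0100252, Δφ=0.4935180, Δλ=3.9571030 rad; a=sin²(Δφ/2)+cosφ1·cosφ2·sin²(Δλ/2)=0.8057763988; c=2·atan2(√a, √(1-a))=2.228818009; dist=6371·c=14199.800 ≈ 14199.8 km; running total=14199.8 km
Leg 1 bearing: y=sinΔλ·cosφ2=-0.72803894, x=cosφ1·sinφ2-sinφ1·cosφ2·cosΔλ=-0.30977812; θ=atan2(y, x)=-113.0496° <0 so +360° → 246.9504° ≈ 247.0°
Leg 2: φ1=0.0100252, φ2=0.4106882, Δφ=0.4006630, Δλ=0.0658425 rad; a=sin²(Δφ/2)+cosφ1·cosφ2·sin²(Δλ/2)=0.0405919786; c=2·atan2(√a, √(1-a))=0.405726138; dist=6371·c=2584.881 ≈ 2584.9 km; running total=16784.7 km
Leg 2 bearing: y=sinΔλ·cosφ2=0.06032389, x=cosφ1·sinφ2-sinφ1·cosφ2·cosΔλ=0.39004885; θ=atan2(y, x)=8.7916° ≈ 8.8°
Leg 3: φ1=0.4106882, φ2=1.2151680, Δφ=0.8044798, Δλ=-3.3749170 rad; a=sin²(Δφ/2)+cosφ1·cosφ2·sin²(Δλ/2)=0.4681589324; c=2·atan2(√a, √(1-a))=1.507071070; dist=6371·c=9601.5498 ≈ 9601.5 km; running total=26386.2 km
Leg 3 bearing: y=sinΔλ·cosφ2=0.08050363, x=cosφ1·sinφ2-sinφ1·cosφ2·cosΔλ=0.99471793; θ=atan2(y, x)=4.6269° ≈ 4.6°
Leg 4: φ1=1.2151680, φ2=-1.2585185, Δφ=-2.4736866, Δλ=2.7773459 rad; a=sin²(Δφ/2)+cosφ1·cosφ2·sin²(Δλ/2)=0.9960212291; c=2·atan2(√a, √(1-a))=3.015353848; dist=6371·c=19210.819 ≈ 19210.8 km; running total=45597.0 km
Leg 4 bearing: y=sinΔλ·cosφ2=0.10944827, x=cosφ1·sinφ2-sinφ1·cosφ2·cosΔλ=-0.06223212; θ=atan2(y, x)=119.6225° ≈ 119.6°
Leg 5: φ1=-1.2585185, φ2=0.2822913, Δφ=1.5408098, Δλ=-0.7407055 rad; a=sin²(Δφ/2)+cosφ1·cosφ2·sin²(Δλ/2)=0.5236638477; c=2·atan2(√a, √(1-a))=1.618141708; dist=6371·c=10309.181 ≈ 10309.2 km; running total=55906.2 km
Leg 5 bearing: y=sinΔλ·cosφ2=-0.64809962, x=cosφ1·sinφ2-sinφ1·cosφ2·cosΔλ=0.76008353; θ=atan2(y, x)=-40.4532° <0 so +360° → 319.5468° ≈ 319.5°
Leg 6: φ1=0.2822913, φ2=0.2635988, Δφ=-0.0186925, Δλ=0.7597575 rad; a=sin²(Δφ/2)+cosφ1·cosφ2·sin²(Δλ/2)=0.1275821866; c=2·atan2(√a, √(1-a))=0.730507865; dist=6371·c=4654.066 ≈ 4654.1 km; running total=60560.3 km
Leg 6 bearing: y=sinΔλ·cosφ2=0.66495539, x=cosφ1·sinφ2-sinφ1·cosφ2·cosΔλ=0.05526498; θ=atan2(y, x)=85.2490° ≈ 85.2°

Leg 1: dist=14199.8 km, bearing=247.0°
Leg 2: dist=2584.9 km, bearing=8.8°
Leg 3: dist=9601.5 km, bearing=4.6°
Leg 4: dist=19210.8 km, bearing=119.6°
Leg 5: dist=10309.2 km, bearing=319.5°
Leg 6: dist=4654.1 km, bearing=85.2°
Total: 60560.3 km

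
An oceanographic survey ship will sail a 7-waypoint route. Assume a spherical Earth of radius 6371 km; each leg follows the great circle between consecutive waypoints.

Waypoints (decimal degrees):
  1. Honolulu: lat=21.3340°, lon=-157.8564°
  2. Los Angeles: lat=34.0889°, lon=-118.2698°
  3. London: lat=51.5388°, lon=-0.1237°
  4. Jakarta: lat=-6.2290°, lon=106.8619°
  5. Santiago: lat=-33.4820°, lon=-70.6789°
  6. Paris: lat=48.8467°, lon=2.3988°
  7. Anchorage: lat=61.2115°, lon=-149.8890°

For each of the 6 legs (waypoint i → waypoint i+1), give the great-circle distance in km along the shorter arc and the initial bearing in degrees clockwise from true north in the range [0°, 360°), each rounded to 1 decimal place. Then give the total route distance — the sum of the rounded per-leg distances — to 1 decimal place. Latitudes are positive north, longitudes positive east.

Leg 1: φ1=0.3723485, φ2=0.5949635, Δφ=0.2226150, Δλ=0.6909165 rad; a=sin²(Δφ/2)+cosφ1·cosφ2·sin²(Δλ/2)=0.1007960174; c=2·atan2(√a, √(1-a))=0.646149826; dist=6371·c=4116.621 ≈ 4116.6 km; running total=4116.6 km
Leg 1 bearing: y=sinΔλ·cosφ2=0.52774549, x=cosφ1·sinφ2-sinφ1·cosφ2·cosΔλ=0.28987828; θ=atan2(y, x)=61.2210° ≈ 61.2°
Leg 2: φ1=0.5949635, φ2=0.8995218, Δφ=0.3045582, Δλ=2.0620384 rad; a=sin²(Δφ/2)+cosφ1·cosφ2·sin²(Δλ/2)=0.4020581814; c=2·atan2(√a, √(1-a))=1.373637864; dist=6371·c=8751.447 ≈ 8751.4 km; running total=12868.0 km
Leg 2 bearing: y=sinΔλ·cosφ2=0.54843336, x=cosφ1·sinφ2-sinφ1·cosφ2·cosΔλ=0.81292709; θ=atan2(y, x)=34.0052° ≈ 34.0°
Leg 3: φ1=0.8995218, φ2=-0.1087166, Δφ=-1.0082383, Δλ=1.8672510 rad; a=sin²(Δφ/2)+cosφ1·cosφ2·sin²(Δλ/2)=0.6327945644; c=2·atan2(√a, √(1-a))=1.839611273; dist=6371·c=11720.163 ≈ 11720.2 km; running total=24588.2 km
Leg 3 bearing: y=sinΔλ·cosφ2=0.95073192, x=cosφ1·sinφ2-sinφ1·cosφ2·cosΔλ=0.15991010; θ=atan2(y, x)=80.4524° ≈ 80.5°
Leg 4: φ1=-0.1087166, φ2=-0.5843711, Δφ=-0.4756546, Δλ=-3.0986715 rad; a=sin²(Δφ/2)+cosφ1·cosφ2·sin²(Δλ/2)=0.8842566486; c=2·atan2(√a, √(1-a))=2.447310648; dist=6371·c=15591.816 ≈ 15591.8 km; running total=40180.0 km
Leg 4 bearing: y=sinΔλ·cosφ2=-0.03578778, x=cosφ1·sinφ2-sinφ1·cosφ2·cosΔλ=-0.63883217; θ=atan2(y, x)=-176.7936° <0 so +360° → 183.2064° ≈ 183.2°
Leg 5: φ1=-0.5843711, φ2=0.8525357, Δφ=1.4369069, Δλ=1.2754465 rad; a=sin²(Δφ/2)+cosφ1·cosφ2·sin²(Δλ/2)=0.6278105874; c=2·atan2(√a, √(1-a))=1.829286497; dist=6371·c=11654.384 ≈ 11654.4 km; running total=51834.4 km
Leg 5 bearing: y=sinΔλ·cosφ2=0.62958152, x=cosφ1·sinφ2-sinφ1·cosφ2·cosΔλ=0.73367903; θ=atan2(y, x)=40.6334° ≈ 40.6°
Leg 6: φ1=0.8525357, φ2=1.0683422, Δφ=0.2158065, Δλ=-2.6579235 rad; a=sin²(Δφ/2)+cosφ1·cosφ2·sin²(Δλ/2)=0.3103368422; c=2·atan2(√a, √(1-a))=1.181728240; dist=6371·c=7528.791 ≈ 7528.8 km; running total=59363.2 km
Leg 6 bearing: y=sinΔλ·cosφ2=-0.22394839, x=cosφ1·sinφ2-sinφ1·cosφ2·cosΔλ=0.89775201; θ=atan2(y, x)=-14.0068° <0 so +360° → 345.9932° ≈ 346.0°

Leg 1: dist=4116.6 km, bearing=61.2°
Leg 2: dist=8751.4 km, bearing=34.0°
Leg 3: dist=11720.2 km, bearing=80.5°
Leg 4: dist=15591.8 km, bearing=183.2°
Leg 5: dist=11654.4 km, bearing=40.6°
Leg 6: dist=7528.8 km, bearing=346.0°
Total: 59363.2 km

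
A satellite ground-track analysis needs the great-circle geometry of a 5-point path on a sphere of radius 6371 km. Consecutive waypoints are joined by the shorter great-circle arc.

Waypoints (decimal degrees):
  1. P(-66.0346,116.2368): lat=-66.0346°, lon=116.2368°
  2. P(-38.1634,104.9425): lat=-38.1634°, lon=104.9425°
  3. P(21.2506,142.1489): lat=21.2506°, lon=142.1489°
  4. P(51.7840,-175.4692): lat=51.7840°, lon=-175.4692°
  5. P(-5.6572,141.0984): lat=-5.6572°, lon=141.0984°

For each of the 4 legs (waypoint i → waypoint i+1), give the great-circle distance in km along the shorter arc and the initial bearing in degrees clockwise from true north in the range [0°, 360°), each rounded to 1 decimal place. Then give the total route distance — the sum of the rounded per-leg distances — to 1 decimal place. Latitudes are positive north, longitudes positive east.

Leg 1: dist=3182.4 km, bearing=341.2°
Leg 2: dist=7663.5 km, bearing=37.2°
Leg 3: dist=4971.7 km, bearing=36.4°
Leg 4: dist=7595.6 km, bearing=227.4°
Total: 23413.2 km

Leg 1: φ1=-1.1525212, φ2=-0.6660770, Δφ=0.4864442, Δλ=-0.1971227 rad; a=sin²(Δφ/2)+cosφ1·cosφ2·sin²(Δλ/2)=0.0610920113; c=2·atan2(√a, √(1-a))=0.499512918; dist=6371·c=3182.397 ≈ 3182.4 km; running total=3182.4 km
Leg 1 bearing: y=sinΔλ·cosφ2=-0.15398630, x=cosφ1·sinφ2-sinφ1·cosφ2·cosΔλ=0.45357175; θ=atan2(y, x)=-18.7522° <0 so +360° → 341.2478° ≈ 341.2°
Leg 2: φ1=-0.6660770, φ2=0.3708929, Δφ=1.0369699, Δλ=0.6493742 rad; a=sin²(Δφ/2)+cosφ1·cosφ2·sin²(Δλ/2)=0.3201596106; c=2·atan2(√a, √(1-a))=1.202870573; dist=6371·c=7663.488 ≈ 7663.5 km; running total=10845.9 km
Leg 2 bearing: y=sinΔλ·cosφ2=0.56357176, x=cosφ1·sinφ2-sinφ1·cosφ2·cosΔλ=0.74365087; θ=atan2(y, x)=37.1565° ≈ 37.2°
Leg 3: φ1=0.3708929, φ2=0.9038013, Δφ=0.5329084, Δλ=-5.5434816 rad; a=sin²(Δφ/2)+cosφ1·cosφ2·sin²(Δλ/2)=0.1446705994; c=2·atan2(√a, √(1-a))=0.780362146; dist=6371·c=4971.687 ≈ 4971.7 km; running total=15817.6 km
Leg 3 bearing: y=sinΔλ·cosφ2=0.41699788, x=cosφ1·sinφ2-sinφ1·cosφ2·cosΔλ=0.56663642; θ=atan2(y, x)=36.3500° ≈ 36.4°
Leg 4: φ1=0.9038013, φ2=-0.0987368, Δφ=-1.0025381, Δλ=5.5251469 rad; a=sin²(Δφ/2)+cosφ1·cosφ2·sin²(Δλ/2)=0.3151995394; c=2·atan2(√a, √(1-a))=1.192216834; dist=6371·c=7595.613 ≈ 7595.6 km; running total=23413.2 km
Leg 4 bearing: y=sinΔλ·cosφ2=-0.68414980, x=cosφ1·sinφ2-sinφ1·cosφ2·cosΔλ=-0.62875608; θ=atan2(y, x)=-132.5840° <0 so +360° → 227.4160° ≈ 227.4°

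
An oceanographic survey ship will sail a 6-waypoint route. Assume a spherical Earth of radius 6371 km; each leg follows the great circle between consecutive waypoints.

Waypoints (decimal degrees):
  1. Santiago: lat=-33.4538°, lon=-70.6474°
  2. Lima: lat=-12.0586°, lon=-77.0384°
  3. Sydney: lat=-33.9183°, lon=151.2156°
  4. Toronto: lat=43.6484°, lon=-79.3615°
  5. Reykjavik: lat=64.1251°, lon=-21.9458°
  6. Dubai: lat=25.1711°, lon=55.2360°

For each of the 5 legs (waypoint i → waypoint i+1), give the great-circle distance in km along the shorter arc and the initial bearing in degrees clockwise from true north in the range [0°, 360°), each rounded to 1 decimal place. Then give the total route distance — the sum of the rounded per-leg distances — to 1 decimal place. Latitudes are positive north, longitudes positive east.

Leg 1: dist=2466.1 km, bearing=343.2°
Leg 2: dist=12795.5 km, bearing=223.1°
Leg 3: dist=15571.5 km, bearing=60.5°
Leg 4: dist=4193.4 km, bearing=37.0°
Leg 5: dist=6888.0 km, bearing=89.7°
Total: 41914.5 km

Leg 1: φ1=-0.5838790, φ2=-0.2104623, Δφ=0.3734167, Δλ=-0.1115440 rad; a=sin²(Δφ/2)+cosφ1·cosφ2·sin²(Δλ/2)=0.0369921133; c=2·atan2(√a, √(1-a))=0.387078654; dist=6371·c=2466.078 ≈ 2466.1 km; running total=2466.1 km
Leg 1 bearing: y=sinΔλ·cosφ2=-0.10885665, x=cosφ1·sinφ2-sinφ1·cosφ2·cosΔλ=0.36144850; θ=atan2(y, x)=-16.7606° <0 so +360° → 343.2394° ≈ 343.2°
Leg 2: φ1=-0.2104623, φ2=-0.5919860, Δφ=-0.3815237, Δλ=3.9837838 rad; a=sin²(Δφ/2)+cosφ1·cosφ2·sin²(Δλ/2)=0.7118806158; c=2·atan2(√a, √(1-a))=2.008390139; dist=6371·c=12795.454 ≈ 12795.5 km; running total=15261.6 km
Leg 2 bearing: y=sinΔλ·cosφ2=-0.61914243, x=cosφ1·sinφ2-sinφ1·cosφ2·cosΔλ=-0.66112712; θ=atan2(y, x)=-136.8783° <0 so +360° → 223.1217° ≈ 223.1°
Leg 3: φ1=-0.5919860, φ2=0.7618083, Δφ=1.3537943, Δλ=-4.0243296 rad; a=sin²(Δφ/2)+cosφ1·cosφ2·sin²(Δλ/2)=0.8832354665; c=2·atan2(√a, √(1-a))=2.444124716; dist=6371·c=15571.519 ≈ 15571.5 km; running total=30833.1 km
Leg 3 bearing: y=sinΔλ·cosφ2=0.55895794, x=cosφ1·sinφ2-sinφ1·cosφ2·cosΔλ=0.31636739; θ=atan2(y, x)=60.4904° ≈ 60.5°
Leg 4: φ1=0.7618083, φ2=1.1191941, Δφ=0.3573858, Δλ=1.0020930 rad; a=sin²(Δφ/2)+cosφ1·cosφ2·sin²(Δλ/2)=0.1044526253; c=2·atan2(√a, √(1-a))=0.658199693; dist=6371·c=4193.390 ≈ 4193.4 km; running total=35026.5 km
Leg 4 bearing: y=sinΔλ·cosφ2=0.36771710, x=cosφ1·sinφ2-sinφ1·cosφ2·cosΔλ=0.48882843; θ=atan2(y, x)=36.9520° ≈ 37.0°
Leg 5: φ1=1.1191941, φ2=0.4393186, Δφ=-0.6798756, Δλ=1.3470765 rad; a=sin²(Δφ/2)+cosφ1·cosφ2·sin²(Δλ/2)=0.2648447314; c=2·atan2(√a, √(1-a))=1.081153699; dist=6371·c=6888.030 ≈ 6888.0 km; running total=41914.5 km
Leg 5 bearing: y=sinΔλ·cosφ2=0.88248709, x=cosφ1·sinφ2-sinφ1·cosφ2·cosΔλ=0.00495268; θ=atan2(y, x)=89.6784° ≈ 89.7°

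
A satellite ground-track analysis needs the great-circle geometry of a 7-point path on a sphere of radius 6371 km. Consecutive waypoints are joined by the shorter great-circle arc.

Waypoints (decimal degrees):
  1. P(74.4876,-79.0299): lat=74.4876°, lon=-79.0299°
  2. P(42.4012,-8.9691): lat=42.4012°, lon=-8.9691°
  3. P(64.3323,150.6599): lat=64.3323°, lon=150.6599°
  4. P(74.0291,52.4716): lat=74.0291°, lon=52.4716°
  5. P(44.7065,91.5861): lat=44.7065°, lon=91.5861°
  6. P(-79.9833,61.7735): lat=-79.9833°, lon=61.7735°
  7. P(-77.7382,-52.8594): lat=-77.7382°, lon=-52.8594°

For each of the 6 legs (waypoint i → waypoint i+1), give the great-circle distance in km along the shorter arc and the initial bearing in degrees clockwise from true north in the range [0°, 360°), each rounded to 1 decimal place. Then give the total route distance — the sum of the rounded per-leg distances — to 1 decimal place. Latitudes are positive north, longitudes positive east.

Leg 1: φ1=1.3000539, φ2=0.7400405, Δφ=-0.5600133, Δλ=1.2227916 rad; a=sin²(Δφ/2)+cosφ1·cosφ2·sin²(Δλ/2)=0.1414479501; c=2·atan2(√a, √(1-a))=0.771157949; dist=6371·c=4913.047 ≈ 4913.0 km; running total=4913.0 km
Leg 1 bearing: y=sinΔλ·cosφ2=0.69417538, x=cosφ1·sinφ2-sinφ1·cosφ2·cosΔλ=-0.06230771; θ=atan2(y, x)=95.1290° ≈ 95.1°
Leg 2: φ1=0.7400405, φ2=1.1228105, Δφ=0.3827699, Δλ=2.7860516 rad; a=sin²(Δφ/2)+cosφ1·cosφ2·sin²(Δλ/2)=0.3460375647; c=2·atan2(√a, √(1-a))=1.257785174; dist=6371·c=8013.349 ≈ 8013.3 km; running total=12926.3 km
Leg 2 bearing: y=sinΔλ·cosφ2=0.15077884, x=cosφ1·sinφ2-sinφ1·cosφ2·cosΔλ=0.93938704; θ=atan2(y, x)=9.1186° ≈ 9.1°
Leg 3: φ1=1.1228105, φ2=1.2920515, Δφ=0.1692411, Δλ=-1.7137091 rad; a=sin²(Δφ/2)+cosφ1·cosφ2·sin²(Δλ/2)=0.0752214154; c=2·atan2(√a, √(1-a))=0.555651096; dist=6371·c=3540.053 ≈ 3540.1 km; running total=16466.4 km
Leg 3 bearing: y=sinΔλ·cosφ2=-0.27234405, x=cosφ1·sinφ2-sinφ1·cosφ2·cosΔλ=0.45175362; θ=atan2(y, x)=-31.0841° <0 so +360° → 328.9159° ≈ 328.9°
Leg 4: φ1=1.2920515, φ2=0.7802756, Δφ=-0.5117759, Δλ=0.6826768 rad; a=sin²(Δφ/2)+cosφ1·cosφ2·sin²(Δλ/2)=0.0859750202; c=2·atan2(√a, √(1-a))=0.595175780; dist=6371·c=3791.865 ≈ 3791.9 km; running total=20258.3 km
Leg 4 bearing: y=sinΔλ·cosφ2=0.44837327, x=cosφ1·sinφ2-sinφ1·cosφ2·cosΔλ=-0.33659274; θ=atan2(y, x)=126.8955° ≈ 126.9°
Leg 5: φ1=0.7802756, φ2=-1.3959719, Δφ=-2.1762476, Δλ=-0.5203280 rad; a=sin²(Δφ/2)+cosφ1·cosφ2·sin²(Δλ/2)=0.7927466961; c=2·atan2(√a, √(1-a))=2.196284868; dist=6371·c=13992.531 ≈ 13992.5 km; running total=34250.8 km
Leg 5 bearing: y=sinΔλ·cosφ2=-0.08647446, x=cosφ1·sinφ2-sinφ1·cosφ2·cosΔλ=-0.80605189; θ=atan2(y, x)=-173.8766° <0 so +360° → 186.1234° ≈ 186.1°
Leg 6: φ1=-1.3959719, φ2=-1.3567875, Δφ=0.0391844, Δλ=-2.0007215 rad; a=sin²(Δφ/2)+cosφ1·cosφ2·sin²(Δλ/2)=0.0265522761; c=2·atan2(√a, √(1-a))=0.327357113; dist=6371·c=2085.592 ≈ 2085.6 km; running total=36336.4 km
Leg 6 bearing: y=sinΔλ·cosφ2=-0.19305179, x=cosφ1·sinφ2-sinφ1·cosφ2·cosΔλ=-0.25713813; θ=atan2(y, x)=-143.1018° <0 so +360° → 216.8982° ≈ 216.9°

Leg 1: dist=4913.0 km, bearing=95.1°
Leg 2: dist=8013.3 km, bearing=9.1°
Leg 3: dist=3540.1 km, bearing=328.9°
Leg 4: dist=3791.9 km, bearing=126.9°
Leg 5: dist=13992.5 km, bearing=186.1°
Leg 6: dist=2085.6 km, bearing=216.9°
Total: 36336.4 km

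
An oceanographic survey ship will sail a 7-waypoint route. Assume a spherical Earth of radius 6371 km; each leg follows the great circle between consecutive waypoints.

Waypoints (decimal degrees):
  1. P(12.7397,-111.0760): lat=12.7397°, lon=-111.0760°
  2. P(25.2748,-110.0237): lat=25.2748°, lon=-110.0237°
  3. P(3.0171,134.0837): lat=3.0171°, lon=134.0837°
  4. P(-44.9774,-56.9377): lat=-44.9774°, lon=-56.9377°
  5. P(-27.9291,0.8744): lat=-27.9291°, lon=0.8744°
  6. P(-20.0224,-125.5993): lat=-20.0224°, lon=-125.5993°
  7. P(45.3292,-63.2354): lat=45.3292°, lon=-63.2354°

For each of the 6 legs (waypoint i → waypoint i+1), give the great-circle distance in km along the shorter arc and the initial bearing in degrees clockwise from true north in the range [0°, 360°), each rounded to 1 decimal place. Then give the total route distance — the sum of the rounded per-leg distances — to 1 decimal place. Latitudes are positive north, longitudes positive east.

Leg 1: dist=1398.2 km, bearing=4.4°
Leg 2: dist=12435.0 km, bearing=284.6°
Leg 3: dist=15226.5 km, bearing=168.6°
Leg 4: dist=5381.2 km, bearing=89.9°
Leg 5: dist=12171.1 km, bearing=233.3°
Leg 6: dist=9606.5 km, bearing=38.6°
Total: 56218.5 km

Leg 1: φ1=0.2223497, φ2=0.4411285, Δφ=0.2187788, Δλ=0.0183661 rad; a=sin²(Δφ/2)+cosφ1·cosφ2·sin²(Δλ/2)=0.0119927610; c=2·atan2(√a, √(1-a))=0.219463091; dist=6371·c=1398.199 ≈ 1398.2 km; running total=1398.2 km
Leg 1 bearing: y=sinΔλ·cosφ2=0.01660699, x=cosφ1·sinφ2-sinφ1·cosφ2·cosΔλ=0.21707129; θ=atan2(y, x)=4.3749° ≈ 4.4°
Leg 2: φ1=0.4411285, φ2=0.0526583, Δφ=-0.3884701, Δλ=4.2604779 rad; a=sin²(Δφ/2)+cosφ1·cosφ2·sin²(Δλ/2)=0.6859309486; c=2·atan2(√a, √(1-a))=1.951810276; dist=6371·c=12434.983 ≈ 12435.0 km; running total=13833.2 km
Leg 2 bearing: y=sinΔλ·cosφ2=-0.89836720, x=cosφ1·sinφ2-sinφ1·cosφ2·cosΔλ=0.23378429; θ=atan2(y, x)=-75.4133° <0 so +360° → 284.5867° ≈ 284.6°
Leg 3: φ1=0.0526583, φ2=-0.7850037, Δφ=-0.8376620, Δλ=-3.3339524 rad; a=sin²(Δφ/2)+cosφ1·cosφ2·sin²(Δλ/2)=0.8652896207; c=2·atan2(√a, √(1-a))=2.389966191; dist=6371·c=15226.475 ≈ 15226.5 km; running total=29059.7 km
Leg 3 bearing: y=sinΔλ·cosφ2=0.13523489, x=cosφ1·sinφ2-sinφ1·cosφ2·cosΔλ=-0.66930225; θ=atan2(y, x)=168.5770° ≈ 168.6°
Leg 4: φ1=-0.7850037, φ2=-0.4874548, Δφ=0.2975490, Δλ=1.0090115 rad; a=sin²(Δφ/2)+cosφ1·cosφ2·sin²(Δλ/2)=0.1680018510; c=2·atan2(√a, √(1-a))=0.844645632; dist=6371·c=5381.237 ≈ 5381.2 km; running total=34440.9 km
Leg 4 bearing: y=sinΔλ·cosφ2=0.74773465, x=cosφ1·sinφ2-sinφ1·cosφ2·cosΔλ=0.00134642; θ=atan2(y, x)=89.8968° ≈ 89.9°
Leg 5: φ1=-0.4874548, φ2=-0.3494568, Δφ=0.1379979, Δλ=-2.2073825 rad; a=sin²(Δφ/2)+cosφ1·cosφ2·sin²(Δλ/2)=0.6665523826; c=2·atan2(√a, √(1-a))=1.910390813; dist=6371·c=12171.100 ≈ 12171.1 km; running total=46612.0 km
Leg 5 bearing: y=sinΔλ·cosφ2=-0.75552727, x=cosφ1·sinφ2-sinφ1·cosφ2·cosΔλ=-0.56410971; θ=atan2(y, x)=-126.7466° <0 so +360° → 233.2534° ≈ 233.3°
Leg 6: φ1=-0.3494568, φ2=0.7911438, Δφ=1.1406006, Δλ=1.0884554 rad; a=sin²(Δφ/2)+cosφ1·cosφ2·sin²(Δλ/2)=0.4685485538; c=2·atan2(√a, √(1-a))=1.507851878; dist=6371·c=9606.524 ≈ 9606.5 km; running total=56218.5 km
Leg 6 bearing: y=sinΔλ·cosφ2=0.62282445, x=cosφ1·sinφ2-sinφ1·cosφ2·cosΔλ=0.77982878; θ=atan2(y, x)=38.6132° ≈ 38.6°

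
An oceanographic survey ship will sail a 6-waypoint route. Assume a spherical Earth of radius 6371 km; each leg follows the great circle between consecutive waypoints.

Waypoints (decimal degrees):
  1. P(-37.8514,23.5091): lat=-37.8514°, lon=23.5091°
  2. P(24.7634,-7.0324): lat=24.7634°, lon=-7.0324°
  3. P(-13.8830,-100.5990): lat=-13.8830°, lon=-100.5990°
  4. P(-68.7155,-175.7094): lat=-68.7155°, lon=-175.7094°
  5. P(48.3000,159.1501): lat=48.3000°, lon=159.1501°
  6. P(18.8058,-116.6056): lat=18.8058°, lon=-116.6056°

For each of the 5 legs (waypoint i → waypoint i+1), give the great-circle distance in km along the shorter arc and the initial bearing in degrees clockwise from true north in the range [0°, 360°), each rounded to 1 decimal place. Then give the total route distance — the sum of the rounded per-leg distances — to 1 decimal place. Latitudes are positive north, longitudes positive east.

Leg 1: φ1=-0.6606316, φ2=0.4322029, Δφ=1.0928344, Δλ=-0.5330497 rad; a=sin²(Δφ/2)+cosφ1·cosφ2·sin²(Δλ/2)=0.3197523847; c=2·atan2(√a, √(1-a))=1.201997558; dist=6371·c=7657.926 ≈ 7657.9 km; running total=7657.9 km
Leg 1 bearing: y=sinΔλ·cosφ2=-0.46143437, x=cosφ1·sinφ2-sinφ1·cosφ2·cosΔλ=0.81063032; θ=atan2(y, x)=-29.6498° <0 so +360° → 330.3502° ≈ 330.4°
Leg 2: φ1=0.4322029, φ2=-0.2423041, Δφ=-0.6745069, Δλ=-1.6330452 rad; a=sin²(Δφ/2)+cosφ1·cosφ2·sin²(Δλ/2)=0.5776711799; c=2·atan2(√a, √(1-a))=1.726770338; dist=6371·c=11001.254 ≈ 11001.3 km; running total=18659.2 km
Leg 2 bearing: y=sinΔλ·cosφ2=-0.96890746, x=cosφ1·sinφ2-sinφ1·cosφ2·cosΔλ=-0.19258009; θ=atan2(y, x)=-101.2416° <0 so +360° → 258.7584° ≈ 258.8°
Leg 3: φ1=-0.2423041, φ2=-1.1993117, Δφ=-0.9570077, Δλ=-1.3109238 rad; a=sin²(Δφ/2)+cosφ1·cosφ2·sin²(Δλ/2)=0.3429379464; c=2·atan2(√a, √(1-a))=1.251262406; dist=6371·c=7971.793 ≈ 7971.8 km; running total=26631.0 km
Leg 3 bearing: y=sinΔλ·cosφ2=-0.35081065, x=cosφ1·sinφ2-sinφ1·cosφ2·cosΔλ=-0.88218928; θ=atan2(y, x)=-158.3143° <0 so +360° → 201.6857° ≈ 201.7°
Leg 4: φ1=-1.1993117, φ2=0.8429940, Δφ=2.0423058, Δλ=5.8444008 rad; a=sin²(Δφ/2)+cosφ1·cosφ2·sin²(Δλ/2)=0.7385535245; c=2·atan2(√a, √(1-a))=2.068156323; dist=6371·c=13176.224 ≈ 13176.2 km; running total=39807.2 km
Leg 4 bearing: y=sinΔλ·cosφ2=-0.28261608, x=cosφ1·sinφ2-sinφ1·cosφ2·cosΔλ=0.83216405; θ=atan2(y, x)=-18.7583° <0 so +360° → 341.2417° ≈ 341.2°
Leg 5: φ1=0.8429940, φ2=0.3282231, Δφ=-0.5147709, Δλ=-4.8128449 rad; a=sin²(Δφ/2)+cosφ1·cosφ2·sin²(Δλ/2)=0.3480800052; c=2·atan2(√a, √(1-a))=1.262075708; dist=6371·c=8040.684 ≈ 8040.7 km; running total=47847.9 km
Leg 5 bearing: y=sinΔλ·cosφ2=0.94184431, x=cosφ1·sinφ2-sinφ1·cosφ2·cosΔλ=0.14356378; θ=atan2(y, x)=81.3332° ≈ 81.3°

Leg 1: dist=7657.9 km, bearing=330.4°
Leg 2: dist=11001.3 km, bearing=258.8°
Leg 3: dist=7971.8 km, bearing=201.7°
Leg 4: dist=13176.2 km, bearing=341.2°
Leg 5: dist=8040.7 km, bearing=81.3°
Total: 47847.9 km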